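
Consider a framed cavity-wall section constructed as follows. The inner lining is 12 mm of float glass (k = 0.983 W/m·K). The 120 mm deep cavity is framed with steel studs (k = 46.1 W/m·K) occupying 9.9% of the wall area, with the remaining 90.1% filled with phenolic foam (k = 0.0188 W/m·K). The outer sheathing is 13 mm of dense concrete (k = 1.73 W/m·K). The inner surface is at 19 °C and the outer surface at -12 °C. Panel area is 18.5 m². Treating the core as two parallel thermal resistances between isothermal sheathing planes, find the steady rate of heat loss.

Sheathing layers in series; stud and cavity paths in parallel between them.
R_inner = 0.012/(0.983×18.5) = 6.599×10^-4 K/W
R_stud  = 0.12/(46.1×0.099×18.5) = 0.001421 K/W
R_cav   = 0.12/(0.0188×0.901×18.5) = 0.3829 K/W
1/R_core = 1/R_stud + 1/R_cav → R_core = 0.001416 K/W
R_outer = 0.013/(1.73×18.5) = 4.062×10^-4 K/W
R_total = 0.002482 K/W
Q = ΔT/R_total = 31/0.002482

Q ≈ 12500 W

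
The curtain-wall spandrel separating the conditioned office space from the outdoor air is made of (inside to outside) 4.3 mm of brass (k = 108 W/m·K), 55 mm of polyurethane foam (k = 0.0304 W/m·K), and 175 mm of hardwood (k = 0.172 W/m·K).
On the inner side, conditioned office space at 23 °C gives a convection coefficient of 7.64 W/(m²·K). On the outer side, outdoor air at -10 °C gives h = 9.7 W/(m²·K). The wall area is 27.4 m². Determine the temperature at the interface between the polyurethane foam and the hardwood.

Using the resistance-network approach (series):
R_inner film = 1/(h_i·A) = 1/(7.64×27.4) = 0.004777 K/W
R_brass = L/(kA) = 0.0043/(108×27.4) = 1.453×10^-6 K/W
R_polyurethane foam = L/(kA) = 0.055/(0.0304×27.4) = 0.06603 K/W
R_hardwood = L/(kA) = 0.175/(0.172×27.4) = 0.03713 K/W
R_outer film = 1/(h_o·A) = 1/(9.7×27.4) = 0.003763 K/W
R_total = 0.1117 K/W;  Q = ΔT/R_total = 33/0.1117 = 295.4 W
T_interface = T_inner − Q·ΣR(inner→interface) = 23 − 295×0.07081

T ≈ 2.08 °C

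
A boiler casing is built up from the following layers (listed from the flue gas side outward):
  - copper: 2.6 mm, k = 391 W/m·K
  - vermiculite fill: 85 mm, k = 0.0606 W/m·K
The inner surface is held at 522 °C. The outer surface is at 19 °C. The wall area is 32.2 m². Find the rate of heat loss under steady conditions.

Q ≈ 11500 W

Treating each layer as a thermal resistance in series:
R_copper = L/(kA) = 0.0026/(391×32.2) = 2.065×10^-7 K/W
R_vermiculite fill = L/(kA) = 0.085/(0.0606×32.2) = 0.04356 K/W
R_total = 0.04356 K/W
Q = ΔT / R_total = 503 / 0.04356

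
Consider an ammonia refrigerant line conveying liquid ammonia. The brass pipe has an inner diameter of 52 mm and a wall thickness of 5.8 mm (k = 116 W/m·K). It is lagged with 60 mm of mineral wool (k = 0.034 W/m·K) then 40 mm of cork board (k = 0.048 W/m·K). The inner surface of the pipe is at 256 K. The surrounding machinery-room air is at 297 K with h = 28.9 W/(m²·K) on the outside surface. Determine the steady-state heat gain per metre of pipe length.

q′ ≈ 6.61 W/m

Radial resistances (cylindrical: R_cond = ln(r_o/r_i)/(2πkL), R_conv = 1/(h·2πrL)):
R_brass pipe wall = ln(31.8/26)/(2π×116×1) = 2.763×10^-4 K/W
R_mineral wool = ln(91.8/31.8)/(2π×0.034×1) = 4.963 K/W
R_cork board = ln(131.8/91.8)/(2π×0.048×1) = 1.199 K/W
R_outer film = 1/(h_o·2πr_oL) = 1/(28.9×2π×0.1318×1) = 0.04178 K/W
R_total = 6.204 K/W
Q = ΔT/R_total = 41/6.204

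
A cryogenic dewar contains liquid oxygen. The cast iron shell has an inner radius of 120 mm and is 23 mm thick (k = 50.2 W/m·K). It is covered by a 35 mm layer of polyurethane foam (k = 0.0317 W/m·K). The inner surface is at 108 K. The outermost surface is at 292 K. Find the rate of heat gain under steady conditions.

Q ≈ 53.3 W

For a spherical shell R = (1/r₁ − 1/r₂)/(4πk); film R = 1/(h·4πr²). In series:
R_cast iron shell = (1/0.12 − 1/0.143)/(4π×50.2) = 0.002125 K/W
R_polyurethane foam = (1/0.143 − 1/0.178)/(4π×0.0317) = 3.452 K/W
R_total = 3.454 K/W
Q = ΔT/R_total = 184/3.454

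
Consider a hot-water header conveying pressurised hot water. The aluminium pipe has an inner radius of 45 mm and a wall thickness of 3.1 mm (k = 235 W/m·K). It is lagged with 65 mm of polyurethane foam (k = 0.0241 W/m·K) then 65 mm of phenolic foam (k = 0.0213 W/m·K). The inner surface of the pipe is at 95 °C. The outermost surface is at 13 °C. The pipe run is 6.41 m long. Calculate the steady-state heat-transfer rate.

Q ≈ 58.1 W

For a radial system each layer contributes R = ln(r_out/r_in)/(2πkL); films add R = 1/(hA).
R_aluminium pipe wall = ln(48.1/45)/(2π×235×6.41) = 7.039×10^-6 K/W
R_polyurethane foam = ln(113.1/48.1)/(2π×0.0241×6.41) = 0.8809 K/W
R_phenolic foam = ln(178.1/113.1)/(2π×0.0213×6.41) = 0.5293 K/W
R_total = 1.41 K/W
Q = ΔT/R_total = 82/1.41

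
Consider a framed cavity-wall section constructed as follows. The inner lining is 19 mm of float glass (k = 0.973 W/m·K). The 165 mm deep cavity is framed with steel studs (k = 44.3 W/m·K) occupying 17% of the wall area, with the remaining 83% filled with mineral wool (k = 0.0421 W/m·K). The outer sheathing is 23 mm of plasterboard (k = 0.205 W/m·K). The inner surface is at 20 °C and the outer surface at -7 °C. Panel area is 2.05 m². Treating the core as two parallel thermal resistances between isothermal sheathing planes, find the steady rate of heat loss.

Sheathing layers in series; stud and cavity paths in parallel between them.
R_inner = 0.019/(0.973×2.05) = 0.009525 K/W
R_stud  = 0.165/(44.3×0.17×2.05) = 0.01069 K/W
R_cav   = 0.165/(0.0421×0.83×2.05) = 2.303 K/W
1/R_core = 1/R_stud + 1/R_cav → R_core = 0.01064 K/W
R_outer = 0.023/(0.205×2.05) = 0.05473 K/W
R_total = 0.07489 K/W
Q = ΔT/R_total = 27/0.07489

Q ≈ 361 W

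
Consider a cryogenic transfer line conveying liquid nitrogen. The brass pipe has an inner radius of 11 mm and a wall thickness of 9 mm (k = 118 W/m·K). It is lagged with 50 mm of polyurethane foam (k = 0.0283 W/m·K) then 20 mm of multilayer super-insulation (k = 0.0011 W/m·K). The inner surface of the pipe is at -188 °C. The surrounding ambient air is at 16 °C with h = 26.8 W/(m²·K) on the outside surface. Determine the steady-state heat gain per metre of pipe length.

q′ ≈ 4.69 W/m

Per-layer cylindrical resistances, series-summed:
R_brass pipe wall = ln(20/11)/(2π×118×1) = 8.063×10^-4 K/W
R_polyurethane foam = ln(70/20)/(2π×0.0283×1) = 7.045 K/W
R_multilayer super-insulation = ln(90/70)/(2π×0.0011×1) = 36.36 K/W
R_outer film = 1/(h_o·2πr_oL) = 1/(26.8×2π×0.09×1) = 0.06598 K/W
R_total = 43.47 K/W
Q = ΔT/R_total = 204/43.47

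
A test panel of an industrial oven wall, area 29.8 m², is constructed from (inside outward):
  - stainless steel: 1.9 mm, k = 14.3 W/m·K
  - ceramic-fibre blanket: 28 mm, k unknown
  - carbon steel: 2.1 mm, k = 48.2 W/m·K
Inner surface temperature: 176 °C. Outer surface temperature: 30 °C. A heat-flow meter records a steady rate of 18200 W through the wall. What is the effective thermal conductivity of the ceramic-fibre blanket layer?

k ≈ 0.117 W/(m·K)

Series thermal resistances:
R_stainless steel = L/(kA) = 0.0019/(14.3×29.8) = 4.459×10^-6 K/W
R_carbon steel = L/(kA) = 0.0021/(48.2×29.8) = 1.462×10^-6 K/W
Sum of known resistances R_other = 5.921×10^-6 K/W
Total R = ΔT/Q = 146/18200 = 0.008022 K/W
R_ceramic-fibre blanket = R_total − R_other = 0.008016 K/W
k = L/(R·A) = 0.028/(0.008016×29.8)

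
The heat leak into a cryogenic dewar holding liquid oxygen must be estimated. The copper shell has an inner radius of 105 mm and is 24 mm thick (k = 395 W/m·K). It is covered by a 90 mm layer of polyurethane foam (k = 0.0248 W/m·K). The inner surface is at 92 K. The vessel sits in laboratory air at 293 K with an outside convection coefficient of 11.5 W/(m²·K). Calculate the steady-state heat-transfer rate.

Q ≈ 19.4 W

For a spherical shell R = (1/r₁ − 1/r₂)/(4πk); film R = 1/(h·4πr²). In series:
R_copper shell = (1/0.105 − 1/0.129)/(4π×395) = 3.57×10^-4 K/W
R_polyurethane foam = (1/0.129 − 1/0.219)/(4π×0.0248) = 10.22 K/W
R_outer film = 1/(h·4πr_o²) = 1/(11.5×4π×0.219²) = 0.1443 K/W
R_total = 10.37 K/W
Q = ΔT/R_total = 201/10.37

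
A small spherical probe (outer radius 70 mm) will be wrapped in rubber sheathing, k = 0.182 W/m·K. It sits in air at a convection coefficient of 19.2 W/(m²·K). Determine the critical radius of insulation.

r_cr ≈ 19 mm

For a sphere r_cr = 2k/h = 2×0.182/19.2
r_cr = 19 mm; since the bare radius (70 mm) is above r_cr, any added insulation will reduce heat loss.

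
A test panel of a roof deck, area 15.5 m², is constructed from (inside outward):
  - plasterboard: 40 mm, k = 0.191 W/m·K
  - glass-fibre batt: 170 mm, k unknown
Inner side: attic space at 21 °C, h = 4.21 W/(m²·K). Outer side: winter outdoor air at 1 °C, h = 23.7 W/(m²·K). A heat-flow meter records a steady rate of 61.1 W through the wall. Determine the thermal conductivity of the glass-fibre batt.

Treating each layer as a thermal resistance in series:
R_inner film = 1/(h_i·A) = 1/(4.21×15.5) = 0.01532 K/W
R_plasterboard = L/(kA) = 0.04/(0.191×15.5) = 0.01351 K/W
R_outer film = 1/(h_o·A) = 1/(23.7×15.5) = 0.002722 K/W
Sum of known resistances R_other = 0.03156 K/W
Total R = ΔT/Q = 20/61.1 = 0.3273 K/W
R_glass-fibre batt = R_total − R_other = 0.2958 K/W
k = L/(R·A) = 0.17/(0.2958×15.5)

k ≈ 0.0371 W/(m·K)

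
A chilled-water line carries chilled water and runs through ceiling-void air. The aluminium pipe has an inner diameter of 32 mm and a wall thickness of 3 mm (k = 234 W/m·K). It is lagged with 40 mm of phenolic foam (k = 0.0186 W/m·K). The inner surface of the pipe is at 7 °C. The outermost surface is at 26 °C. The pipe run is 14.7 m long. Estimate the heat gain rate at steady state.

Q ≈ 28.8 W

Treating each annulus and film as a series resistance:
R_aluminium pipe wall = ln(19/16)/(2π×234×14.7) = 7.951×10^-6 K/W
R_phenolic foam = ln(59/19)/(2π×0.0186×14.7) = 0.6596 K/W
R_total = 0.6596 K/W
Q = ΔT/R_total = 19/0.6596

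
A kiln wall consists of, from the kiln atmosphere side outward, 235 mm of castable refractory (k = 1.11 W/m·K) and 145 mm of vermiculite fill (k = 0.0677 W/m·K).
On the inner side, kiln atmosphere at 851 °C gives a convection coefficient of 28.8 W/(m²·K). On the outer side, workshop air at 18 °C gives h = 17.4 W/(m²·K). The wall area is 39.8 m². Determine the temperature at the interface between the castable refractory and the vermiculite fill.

T ≈ 767 °C

Treating each layer as a thermal resistance in series:
R_inner film = 1/(h_i·A) = 1/(28.8×39.8) = 8.724×10^-4 K/W
R_castable refractory = L/(kA) = 0.235/(1.11×39.8) = 0.005319 K/W
R_vermiculite fill = L/(kA) = 0.145/(0.0677×39.8) = 0.05381 K/W
R_outer film = 1/(h_o·A) = 1/(17.4×39.8) = 0.001444 K/W
R_total = 0.06145 K/W;  Q = ΔT/R_total = 833/0.06145 = 13560 W
T_interface = T_inner − Q·ΣR(inner→interface) = 851 − 13600×0.006192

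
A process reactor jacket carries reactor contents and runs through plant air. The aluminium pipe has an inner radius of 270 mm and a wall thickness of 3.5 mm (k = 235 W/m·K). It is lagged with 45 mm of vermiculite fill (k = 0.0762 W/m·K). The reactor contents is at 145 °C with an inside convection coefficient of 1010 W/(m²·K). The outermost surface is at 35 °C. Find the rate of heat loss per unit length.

q′ ≈ 345 W/m

For a radial system each layer contributes R = ln(r_out/r_in)/(2πkL); films add R = 1/(hA).
R_inner film = 1/(h_i·2πr₁L) = 1/(1010×2π×0.27×1) = 5.836×10^-4 K/W
R_aluminium pipe wall = ln(273.5/270)/(2π×235×1) = 8.723×10^-6 K/W
R_vermiculite fill = ln(318.5/273.5)/(2π×0.0762×1) = 0.3181 K/W
R_total = 0.3187 K/W
Q = ΔT/R_total = 110/0.3187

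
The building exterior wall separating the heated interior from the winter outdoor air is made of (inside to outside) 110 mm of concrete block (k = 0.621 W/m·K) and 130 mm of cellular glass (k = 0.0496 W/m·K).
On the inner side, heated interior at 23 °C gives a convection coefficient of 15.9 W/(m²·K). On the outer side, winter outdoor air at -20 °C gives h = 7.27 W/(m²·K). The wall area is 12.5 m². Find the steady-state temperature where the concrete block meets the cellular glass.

T ≈ 19.6 °C

Using the resistance-network approach (series):
R_inner film = 1/(h_i·A) = 1/(15.9×12.5) = 0.005031 K/W
R_concrete block = L/(kA) = 0.11/(0.621×12.5) = 0.01417 K/W
R_cellular glass = L/(kA) = 0.13/(0.0496×12.5) = 0.2097 K/W
R_outer film = 1/(h_o·A) = 1/(7.27×12.5) = 0.011 K/W
R_total = 0.2399 K/W;  Q = ΔT/R_total = 43/0.2399 = 179.3 W
T_interface = T_inner − Q·ΣR(inner→interface) = 23 − 179×0.0192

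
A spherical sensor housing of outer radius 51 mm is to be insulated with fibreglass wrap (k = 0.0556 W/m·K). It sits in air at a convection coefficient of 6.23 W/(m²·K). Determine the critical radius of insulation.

For a sphere r_cr = 2k/h = 2×0.0556/6.23
r_cr = 17.8 mm; since the bare radius (51 mm) is above r_cr, any added insulation will reduce heat loss.

r_cr ≈ 17.8 mm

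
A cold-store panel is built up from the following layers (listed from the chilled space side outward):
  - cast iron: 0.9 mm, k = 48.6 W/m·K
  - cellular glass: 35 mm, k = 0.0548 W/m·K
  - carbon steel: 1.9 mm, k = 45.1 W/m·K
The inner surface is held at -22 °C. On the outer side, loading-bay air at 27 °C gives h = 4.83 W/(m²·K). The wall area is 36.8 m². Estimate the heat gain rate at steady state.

Model the wall as resistances in series:
R_cast iron = L/(kA) = 0.0009/(48.6×36.8) = 5.032×10^-7 K/W
R_cellular glass = L/(kA) = 0.035/(0.0548×36.8) = 0.01736 K/W
R_carbon steel = L/(kA) = 0.0019/(45.1×36.8) = 1.145×10^-6 K/W
R_outer film = 1/(h_o·A) = 1/(4.83×36.8) = 0.005626 K/W
R_total = 0.02298 K/W
Q = ΔT / R_total = 49 / 0.02298

Q ≈ 2130 W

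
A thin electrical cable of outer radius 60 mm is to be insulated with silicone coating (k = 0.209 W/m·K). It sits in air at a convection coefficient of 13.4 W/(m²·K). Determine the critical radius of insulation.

For a cylinder r_cr = k/h = 0.209/13.4
r_cr = 15.6 mm; since the bare radius (60 mm) is above r_cr, any added insulation will reduce heat loss.

r_cr ≈ 15.6 mm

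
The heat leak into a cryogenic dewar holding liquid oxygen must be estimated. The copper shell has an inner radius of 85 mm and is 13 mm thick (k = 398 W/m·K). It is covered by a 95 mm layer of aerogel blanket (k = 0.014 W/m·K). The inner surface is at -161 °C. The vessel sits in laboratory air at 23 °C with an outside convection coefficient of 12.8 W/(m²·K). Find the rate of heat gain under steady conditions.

For a spherical shell R = (1/r₁ − 1/r₂)/(4πk); film R = 1/(h·4πr²). In series:
R_copper shell = (1/0.085 − 1/0.098)/(4π×398) = 3.12×10^-4 K/W
R_aerogel blanket = (1/0.098 − 1/0.193)/(4π×0.014) = 28.55 K/W
R_outer film = 1/(h·4πr_o²) = 1/(12.8×4π×0.193²) = 0.1669 K/W
R_total = 28.72 K/W
Q = ΔT/R_total = 184/28.72

Q ≈ 6.41 W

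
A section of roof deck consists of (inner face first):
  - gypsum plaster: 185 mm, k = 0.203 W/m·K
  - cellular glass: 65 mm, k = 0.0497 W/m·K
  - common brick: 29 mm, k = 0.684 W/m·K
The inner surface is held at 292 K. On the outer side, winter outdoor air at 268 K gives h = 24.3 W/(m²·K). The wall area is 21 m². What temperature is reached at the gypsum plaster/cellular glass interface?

T ≈ 283 K

Model the wall as resistances in series:
R_gypsum plaster = L/(kA) = 0.185/(0.203×21) = 0.0434 K/W
R_cellular glass = L/(kA) = 0.065/(0.0497×21) = 0.06228 K/W
R_common brick = L/(kA) = 0.029/(0.684×21) = 0.002019 K/W
R_outer film = 1/(h_o·A) = 1/(24.3×21) = 0.00196 K/W
R_total = 0.1097 K/W;  Q = ΔT/R_total = 24/0.1097 = 218.9 W
T_interface = T_inner − Q·ΣR(inner→interface) = 292 − 219×0.0434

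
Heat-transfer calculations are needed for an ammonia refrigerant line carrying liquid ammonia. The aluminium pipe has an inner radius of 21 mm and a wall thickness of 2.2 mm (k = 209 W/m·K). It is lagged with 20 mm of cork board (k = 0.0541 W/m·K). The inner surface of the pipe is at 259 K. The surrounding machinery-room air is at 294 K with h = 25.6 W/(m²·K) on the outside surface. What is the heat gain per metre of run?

q′ ≈ 17.7 W/m

Cylindrical conduction, so R = ln(r₂/r₁)/(2πkL) per layer, in series:
R_aluminium pipe wall = ln(23.2/21)/(2π×209×1) = 7.587×10^-5 K/W
R_cork board = ln(43.2/23.2)/(2π×0.0541×1) = 1.829 K/W
R_outer film = 1/(h_o·2πr_oL) = 1/(25.6×2π×0.0432×1) = 0.1439 K/W
R_total = 1.973 K/W
Q = ΔT/R_total = 35/1.973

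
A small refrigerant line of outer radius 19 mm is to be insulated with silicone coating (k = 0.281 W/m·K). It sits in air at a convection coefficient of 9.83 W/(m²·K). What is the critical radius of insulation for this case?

For a cylinder r_cr = k/h = 0.281/9.83
r_cr = 28.6 mm; since the bare radius (19 mm) is below r_cr, adding a thin layer of insulation will *increase* heat loss.

r_cr ≈ 28.6 mm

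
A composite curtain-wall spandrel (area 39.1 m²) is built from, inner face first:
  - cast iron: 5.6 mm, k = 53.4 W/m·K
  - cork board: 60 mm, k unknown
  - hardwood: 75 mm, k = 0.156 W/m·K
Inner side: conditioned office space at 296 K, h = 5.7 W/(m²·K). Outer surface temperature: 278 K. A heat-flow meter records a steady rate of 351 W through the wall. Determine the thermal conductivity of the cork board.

k ≈ 0.0445 W/(m·K)

Using the resistance-network approach (series):
R_inner film = 1/(h_i·A) = 1/(5.7×39.1) = 0.004487 K/W
R_cast iron = L/(kA) = 0.0056/(53.4×39.1) = 2.682×10^-6 K/W
R_hardwood = L/(kA) = 0.075/(0.156×39.1) = 0.0123 K/W
Sum of known resistances R_other = 0.01679 K/W
Total R = ΔT/Q = 18/351 = 0.05128 K/W
R_cork board = R_total − R_other = 0.0345 K/W
k = L/(R·A) = 0.06/(0.0345×39.1)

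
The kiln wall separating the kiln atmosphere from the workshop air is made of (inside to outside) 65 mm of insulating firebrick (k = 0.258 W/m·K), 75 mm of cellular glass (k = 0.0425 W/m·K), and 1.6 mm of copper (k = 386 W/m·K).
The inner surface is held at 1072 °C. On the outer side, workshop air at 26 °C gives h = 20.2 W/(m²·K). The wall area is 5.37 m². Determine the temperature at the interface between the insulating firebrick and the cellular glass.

Treating each layer as a thermal resistance in series:
R_insulating firebrick = L/(kA) = 0.065/(0.258×5.37) = 0.04692 K/W
R_cellular glass = L/(kA) = 0.075/(0.0425×5.37) = 0.3286 K/W
R_copper = L/(kA) = 0.0016/(386×5.37) = 7.719×10^-7 K/W
R_outer film = 1/(h_o·A) = 1/(20.2×5.37) = 0.009219 K/W
R_total = 0.3848 K/W;  Q = ΔT/R_total = 1046/0.3848 = 2719 W
T_interface = T_inner − Q·ΣR(inner→interface) = 1072 − 2720×0.04692

T ≈ 944 °C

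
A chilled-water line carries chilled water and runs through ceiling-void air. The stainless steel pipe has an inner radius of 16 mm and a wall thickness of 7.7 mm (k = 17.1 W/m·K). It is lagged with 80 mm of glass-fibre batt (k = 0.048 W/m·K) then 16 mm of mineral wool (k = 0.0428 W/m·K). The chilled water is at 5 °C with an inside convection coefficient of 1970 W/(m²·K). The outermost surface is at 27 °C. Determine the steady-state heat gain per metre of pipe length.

q′ ≈ 4.05 W/m

Treating each annulus and film as a series resistance:
R_inner film = 1/(h_i·2πr₁L) = 1/(1970×2π×0.016×1) = 0.005049 K/W
R_stainless steel pipe wall = ln(23.7/16)/(2π×17.1×1) = 0.003657 K/W
R_glass-fibre batt = ln(103.7/23.7)/(2π×0.048×1) = 4.894 K/W
R_mineral wool = ln(119.7/103.7)/(2π×0.0428×1) = 0.5336 K/W
R_total = 5.436 K/W
Q = ΔT/R_total = 22/5.436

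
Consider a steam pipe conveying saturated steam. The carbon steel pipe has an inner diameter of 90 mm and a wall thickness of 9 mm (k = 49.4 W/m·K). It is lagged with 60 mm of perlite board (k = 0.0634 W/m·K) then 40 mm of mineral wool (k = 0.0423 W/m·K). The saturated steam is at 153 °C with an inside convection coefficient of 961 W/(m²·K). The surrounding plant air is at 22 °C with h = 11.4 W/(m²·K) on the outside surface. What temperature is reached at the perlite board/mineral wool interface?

T ≈ 73.6 °C

Per-layer cylindrical resistances, series-summed:
R_inner film = 1/(h_i·2πr₁L) = 1/(961×2π×0.045×1) = 0.00368 K/W
R_carbon steel pipe wall = ln(54/45)/(2π×49.4×1) = 5.874×10^-4 K/W
R_perlite board = ln(114/54)/(2π×0.0634×1) = 1.876 K/W
R_mineral wool = ln(154/114)/(2π×0.0423×1) = 1.132 K/W
R_outer film = 1/(h_o·2πr_oL) = 1/(11.4×2π×0.154×1) = 0.09066 K/W
R_total = 3.102 K/W
Q = ΔT/R_total = 131/3.102
Q = 42.2 W/m
T_interface = T_inner − Q·ΣR(inner→interface) = 153 − 42.2×1.88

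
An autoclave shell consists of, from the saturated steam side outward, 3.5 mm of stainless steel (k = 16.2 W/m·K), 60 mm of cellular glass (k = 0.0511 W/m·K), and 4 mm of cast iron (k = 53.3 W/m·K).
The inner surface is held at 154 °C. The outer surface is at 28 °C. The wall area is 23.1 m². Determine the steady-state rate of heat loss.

Using the resistance-network approach (series):
R_stainless steel = L/(kA) = 0.0035/(16.2×23.1) = 9.353×10^-6 K/W
R_cellular glass = L/(kA) = 0.06/(0.0511×23.1) = 0.05083 K/W
R_cast iron = L/(kA) = 0.004/(53.3×23.1) = 3.249×10^-6 K/W
R_total = 0.05084 K/W
Q = ΔT / R_total = 126 / 0.05084

Q ≈ 2480 W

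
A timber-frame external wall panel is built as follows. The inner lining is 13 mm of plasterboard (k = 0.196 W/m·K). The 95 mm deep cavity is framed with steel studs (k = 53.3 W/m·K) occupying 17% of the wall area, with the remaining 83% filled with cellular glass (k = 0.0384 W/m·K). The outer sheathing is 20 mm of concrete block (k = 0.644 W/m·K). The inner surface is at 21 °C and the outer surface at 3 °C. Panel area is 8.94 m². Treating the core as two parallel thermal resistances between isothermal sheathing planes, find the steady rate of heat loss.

Q ≈ 1490 W

Sheathing layers in series; stud and cavity paths in parallel between them.
R_inner = 0.013/(0.196×8.94) = 0.007419 K/W
R_stud  = 0.095/(53.3×0.17×8.94) = 0.001173 K/W
R_cav   = 0.095/(0.0384×0.83×8.94) = 0.3334 K/W
1/R_core = 1/R_stud + 1/R_cav → R_core = 0.001169 K/W
R_outer = 0.02/(0.644×8.94) = 0.003474 K/W
R_total = 0.01206 K/W
Q = ΔT/R_total = 18/0.01206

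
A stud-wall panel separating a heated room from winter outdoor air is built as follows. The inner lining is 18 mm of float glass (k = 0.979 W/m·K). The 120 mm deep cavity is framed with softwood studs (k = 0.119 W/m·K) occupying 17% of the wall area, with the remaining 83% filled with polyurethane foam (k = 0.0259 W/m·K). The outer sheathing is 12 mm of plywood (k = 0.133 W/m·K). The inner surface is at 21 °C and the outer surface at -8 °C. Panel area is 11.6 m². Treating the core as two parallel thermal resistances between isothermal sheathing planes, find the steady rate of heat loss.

Q ≈ 113 W

Sheathing layers in series; stud and cavity paths in parallel between them.
R_inner = 0.018/(0.979×11.6) = 0.001585 K/W
R_stud  = 0.12/(0.119×0.17×11.6) = 0.5114 K/W
R_cav   = 0.12/(0.0259×0.83×11.6) = 0.4812 K/W
1/R_core = 1/R_stud + 1/R_cav → R_core = 0.2479 K/W
R_outer = 0.012/(0.133×11.6) = 0.007778 K/W
R_total = 0.2573 K/W
Q = ΔT/R_total = 29/0.2573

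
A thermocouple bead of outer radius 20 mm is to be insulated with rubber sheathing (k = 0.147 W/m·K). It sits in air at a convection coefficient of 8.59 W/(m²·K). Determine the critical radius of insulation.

For a sphere r_cr = 2k/h = 2×0.147/8.59
r_cr = 34.2 mm; since the bare radius (20 mm) is below r_cr, adding a thin layer of insulation will *increase* heat loss.

r_cr ≈ 34.2 mm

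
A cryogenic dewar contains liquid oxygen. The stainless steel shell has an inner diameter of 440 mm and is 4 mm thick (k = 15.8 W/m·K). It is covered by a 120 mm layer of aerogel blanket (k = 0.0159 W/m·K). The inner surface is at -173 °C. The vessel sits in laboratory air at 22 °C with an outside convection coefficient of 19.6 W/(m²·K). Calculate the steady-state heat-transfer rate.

Spherical conduction: R = (1/r_in − 1/r_out)/(4πk) per layer; series-sum.
R_stainless steel shell = (1/0.22 − 1/0.224)/(4π×15.8) = 4.088×10^-4 K/W
R_aerogel blanket = (1/0.224 − 1/0.344)/(4π×0.0159) = 7.794 K/W
R_outer film = 1/(h·4πr_o²) = 1/(19.6×4π×0.344²) = 0.03431 K/W
R_total = 7.829 K/W
Q = ΔT/R_total = 195/7.829

Q ≈ 24.9 W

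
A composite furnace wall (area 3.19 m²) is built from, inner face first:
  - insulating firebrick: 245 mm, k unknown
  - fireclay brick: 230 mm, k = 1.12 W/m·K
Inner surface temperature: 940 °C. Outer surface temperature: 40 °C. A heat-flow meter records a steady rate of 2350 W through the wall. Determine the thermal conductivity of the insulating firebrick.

Thermal resistances in series:
R_fireclay brick = L/(kA) = 0.23/(1.12×3.19) = 0.06438 K/W
Sum of known resistances R_other = 0.06438 K/W
Total R = ΔT/Q = 900/2350 = 0.383 K/W
R_insulating firebrick = R_total − R_other = 0.3186 K/W
k = L/(R·A) = 0.245/(0.3186×3.19)

k ≈ 0.241 W/(m·K)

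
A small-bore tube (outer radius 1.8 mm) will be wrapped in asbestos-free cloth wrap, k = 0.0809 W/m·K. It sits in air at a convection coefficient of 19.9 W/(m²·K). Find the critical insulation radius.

For a cylinder r_cr = k/h = 0.0809/19.9
r_cr = 4.07 mm; since the bare radius (1.8 mm) is below r_cr, adding a thin layer of insulation will *increase* heat loss.

r_cr ≈ 4.07 mm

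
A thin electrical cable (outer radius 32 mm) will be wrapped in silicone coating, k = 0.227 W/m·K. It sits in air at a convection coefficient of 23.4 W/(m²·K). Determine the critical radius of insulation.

For a cylinder r_cr = k/h = 0.227/23.4
r_cr = 9.7 mm; since the bare radius (32 mm) is above r_cr, any added insulation will reduce heat loss.

r_cr ≈ 9.7 mm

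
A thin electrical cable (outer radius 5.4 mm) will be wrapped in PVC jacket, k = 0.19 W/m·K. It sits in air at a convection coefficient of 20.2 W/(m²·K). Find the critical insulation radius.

r_cr ≈ 9.41 mm

For a cylinder r_cr = k/h = 0.19/20.2
r_cr = 9.41 mm; since the bare radius (5.4 mm) is below r_cr, adding a thin layer of insulation will *increase* heat loss.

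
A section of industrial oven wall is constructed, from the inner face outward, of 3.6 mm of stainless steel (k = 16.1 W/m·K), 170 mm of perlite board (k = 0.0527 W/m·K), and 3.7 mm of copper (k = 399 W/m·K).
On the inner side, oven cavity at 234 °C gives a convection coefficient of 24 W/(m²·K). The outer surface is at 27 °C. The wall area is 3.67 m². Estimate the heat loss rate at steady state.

Q ≈ 232 W

Thermal resistances in series:
R_inner film = 1/(h_i·A) = 1/(24×3.67) = 0.01135 K/W
R_stainless steel = L/(kA) = 0.0036/(16.1×3.67) = 6.093×10^-5 K/W
R_perlite board = L/(kA) = 0.17/(0.0527×3.67) = 0.879 K/W
R_copper = L/(kA) = 0.0037/(399×3.67) = 2.527×10^-6 K/W
R_total = 0.8904 K/W
Q = ΔT / R_total = 207 / 0.8904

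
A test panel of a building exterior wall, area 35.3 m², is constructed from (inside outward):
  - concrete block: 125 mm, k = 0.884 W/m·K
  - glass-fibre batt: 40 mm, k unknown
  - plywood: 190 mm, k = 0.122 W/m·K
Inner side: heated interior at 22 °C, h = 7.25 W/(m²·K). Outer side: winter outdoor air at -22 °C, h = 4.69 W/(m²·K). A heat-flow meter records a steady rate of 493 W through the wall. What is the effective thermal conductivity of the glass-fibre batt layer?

k ≈ 0.0363 W/(m·K)

Using the resistance-network approach (series):
R_inner film = 1/(h_i·A) = 1/(7.25×35.3) = 0.003907 K/W
R_concrete block = L/(kA) = 0.125/(0.884×35.3) = 0.004006 K/W
R_plywood = L/(kA) = 0.19/(0.122×35.3) = 0.04412 K/W
R_outer film = 1/(h_o·A) = 1/(4.69×35.3) = 0.00604 K/W
Sum of known resistances R_other = 0.05807 K/W
Total R = ΔT/Q = 44/493 = 0.08925 K/W
R_glass-fibre batt = R_total − R_other = 0.03118 K/W
k = L/(R·A) = 0.04/(0.03118×35.3)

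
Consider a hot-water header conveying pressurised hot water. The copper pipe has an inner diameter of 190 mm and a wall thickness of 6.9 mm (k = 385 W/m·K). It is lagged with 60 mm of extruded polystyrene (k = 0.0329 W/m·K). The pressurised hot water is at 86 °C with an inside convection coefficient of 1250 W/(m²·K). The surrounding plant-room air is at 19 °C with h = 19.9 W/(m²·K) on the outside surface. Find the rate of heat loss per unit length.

q′ ≈ 29.3 W/m

Cylindrical conduction, so R = ln(r₂/r₁)/(2πkL) per layer, in series:
R_inner film = 1/(h_i·2πr₁L) = 1/(1250×2π×0.095×1) = 0.00134 K/W
R_copper pipe wall = ln(101.9/95)/(2π×385×1) = 2.898×10^-5 K/W
R_extruded polystyrene = ln(161.9/101.9)/(2π×0.0329×1) = 2.24 K/W
R_outer film = 1/(h_o·2πr_oL) = 1/(19.9×2π×0.1619×1) = 0.0494 K/W
R_total = 2.29 K/W
Q = ΔT/R_total = 67/2.29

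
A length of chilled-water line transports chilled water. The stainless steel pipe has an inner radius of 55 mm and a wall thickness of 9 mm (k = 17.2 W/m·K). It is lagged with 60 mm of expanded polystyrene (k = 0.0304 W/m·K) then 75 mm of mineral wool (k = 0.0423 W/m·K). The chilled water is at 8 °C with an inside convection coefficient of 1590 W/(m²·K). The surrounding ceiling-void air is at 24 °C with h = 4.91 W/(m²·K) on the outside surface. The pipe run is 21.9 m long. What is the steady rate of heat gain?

Radial resistances (cylindrical: R_cond = ln(r_o/r_i)/(2πkL), R_conv = 1/(h·2πrL)):
R_inner film = 1/(h_i·2πr₁L) = 1/(1590×2π×0.055×21.9) = 8.31×10^-5 K/W
R_stainless steel pipe wall = ln(64/55)/(2π×17.2×21.9) = 6.403×10^-5 K/W
R_expanded polystyrene = ln(124/64)/(2π×0.0304×21.9) = 0.1581 K/W
R_mineral wool = ln(199/124)/(2π×0.0423×21.9) = 0.08127 K/W
R_outer film = 1/(h_o·2πr_oL) = 1/(4.91×2π×0.199×21.9) = 0.007438 K/W
R_total = 0.247 K/W
Q = ΔT/R_total = 16/0.247

Q ≈ 64.8 W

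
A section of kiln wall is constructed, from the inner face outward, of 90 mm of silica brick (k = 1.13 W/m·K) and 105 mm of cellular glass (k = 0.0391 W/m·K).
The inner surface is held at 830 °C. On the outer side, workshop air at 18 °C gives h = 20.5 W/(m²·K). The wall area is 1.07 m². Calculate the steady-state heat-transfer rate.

Q ≈ 309 W

Thermal resistances in series:
R_silica brick = L/(kA) = 0.09/(1.13×1.07) = 0.07444 K/W
R_cellular glass = L/(kA) = 0.105/(0.0391×1.07) = 2.51 K/W
R_outer film = 1/(h_o·A) = 1/(20.5×1.07) = 0.04559 K/W
R_total = 2.63 K/W
Q = ΔT / R_total = 812 / 2.63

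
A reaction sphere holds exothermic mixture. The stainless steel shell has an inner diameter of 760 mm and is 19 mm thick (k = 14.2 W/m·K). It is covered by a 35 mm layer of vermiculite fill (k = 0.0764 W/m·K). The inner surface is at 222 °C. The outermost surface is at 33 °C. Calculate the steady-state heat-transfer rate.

Q ≈ 895 W

Each spherical layer contributes R = (1/r_i − 1/r_o)/(4πk):
R_stainless steel shell = (1/0.38 − 1/0.399)/(4π×14.2) = 7.023×10^-4 K/W
R_vermiculite fill = (1/0.399 − 1/0.434)/(4π×0.0764) = 0.2105 K/W
R_total = 0.2112 K/W
Q = ΔT/R_total = 189/0.2112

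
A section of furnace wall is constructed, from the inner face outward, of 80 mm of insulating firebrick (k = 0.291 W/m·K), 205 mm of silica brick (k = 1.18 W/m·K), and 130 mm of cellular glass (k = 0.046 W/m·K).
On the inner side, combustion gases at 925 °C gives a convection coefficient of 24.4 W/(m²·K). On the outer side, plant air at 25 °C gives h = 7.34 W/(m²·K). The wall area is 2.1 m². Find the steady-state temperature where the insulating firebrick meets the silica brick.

Thermal resistances in series:
R_inner film = 1/(h_i·A) = 1/(24.4×2.1) = 0.01952 K/W
R_insulating firebrick = L/(kA) = 0.08/(0.291×2.1) = 0.1309 K/W
R_silica brick = L/(kA) = 0.205/(1.18×2.1) = 0.08273 K/W
R_cellular glass = L/(kA) = 0.13/(0.046×2.1) = 1.346 K/W
R_outer film = 1/(h_o·A) = 1/(7.34×2.1) = 0.06488 K/W
R_total = 1.644 K/W;  Q = ΔT/R_total = 900/1.644 = 547.5 W
T_interface = T_inner − Q·ΣR(inner→interface) = 925 − 548×0.1504

T ≈ 843 °C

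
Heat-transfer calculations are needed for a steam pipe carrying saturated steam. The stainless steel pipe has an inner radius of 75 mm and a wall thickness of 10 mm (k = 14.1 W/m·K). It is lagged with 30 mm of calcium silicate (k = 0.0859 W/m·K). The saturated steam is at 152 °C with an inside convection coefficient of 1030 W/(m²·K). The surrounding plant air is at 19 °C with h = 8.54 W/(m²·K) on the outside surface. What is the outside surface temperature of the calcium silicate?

Cylindrical conduction, so R = ln(r₂/r₁)/(2πkL) per layer, in series:
R_inner film = 1/(h_i·2πr₁L) = 1/(1030×2π×0.075×1) = 0.00206 K/W
R_stainless steel pipe wall = ln(85/75)/(2π×14.1×1) = 0.001413 K/W
R_calcium silicate = ln(115/85)/(2π×0.0859×1) = 0.5601 K/W
R_outer film = 1/(h_o·2πr_oL) = 1/(8.54×2π×0.115×1) = 0.1621 K/W
R_total = 0.7256 K/W
Q = ΔT/R_total = 133/0.7256
Q = 183 W/m
T_interface = T_inner − Q·ΣR(inner→interface) = 152 − 183×0.5635

T ≈ 48.7 °C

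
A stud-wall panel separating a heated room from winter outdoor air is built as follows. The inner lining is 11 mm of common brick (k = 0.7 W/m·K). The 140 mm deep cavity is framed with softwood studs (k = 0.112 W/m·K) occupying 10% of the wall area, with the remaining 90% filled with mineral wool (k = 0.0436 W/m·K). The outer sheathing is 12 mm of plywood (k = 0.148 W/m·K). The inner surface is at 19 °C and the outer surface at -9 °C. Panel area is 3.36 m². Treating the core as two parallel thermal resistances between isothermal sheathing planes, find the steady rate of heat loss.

Q ≈ 32.8 W

Sheathing layers in series; stud and cavity paths in parallel between them.
R_inner = 0.011/(0.7×3.36) = 0.004677 K/W
R_stud  = 0.14/(0.112×0.1×3.36) = 3.72 K/W
R_cav   = 0.14/(0.0436×0.9×3.36) = 1.062 K/W
1/R_core = 1/R_stud + 1/R_cav → R_core = 0.8261 K/W
R_outer = 0.012/(0.148×3.36) = 0.02413 K/W
R_total = 0.8549 K/W
Q = ΔT/R_total = 28/0.8549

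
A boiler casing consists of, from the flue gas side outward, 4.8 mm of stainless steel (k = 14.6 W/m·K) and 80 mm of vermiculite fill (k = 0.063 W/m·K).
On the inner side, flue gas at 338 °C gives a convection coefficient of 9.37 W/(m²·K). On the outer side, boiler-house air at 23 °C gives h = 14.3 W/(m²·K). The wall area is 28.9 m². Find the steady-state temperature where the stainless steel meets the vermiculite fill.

T ≈ 315 °C

Model the wall as resistances in series:
R_inner film = 1/(h_i·A) = 1/(9.37×28.9) = 0.003693 K/W
R_stainless steel = L/(kA) = 0.0048/(14.6×28.9) = 1.138×10^-5 K/W
R_vermiculite fill = L/(kA) = 0.08/(0.063×28.9) = 0.04394 K/W
R_outer film = 1/(h_o·A) = 1/(14.3×28.9) = 0.00242 K/W
R_total = 0.05006 K/W;  Q = ΔT/R_total = 315/0.05006 = 6292 W
T_interface = T_inner − Q·ΣR(inner→interface) = 338 − 6290×0.003704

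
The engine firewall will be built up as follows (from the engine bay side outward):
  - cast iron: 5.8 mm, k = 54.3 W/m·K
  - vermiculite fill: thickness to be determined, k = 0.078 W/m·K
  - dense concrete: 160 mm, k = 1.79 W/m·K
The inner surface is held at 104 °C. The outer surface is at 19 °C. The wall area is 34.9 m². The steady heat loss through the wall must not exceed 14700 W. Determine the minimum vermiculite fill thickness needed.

L ≈ 8.76 mm

Series thermal resistances:
R_cast iron = L/(kA) = 0.0058/(54.3×34.9) = 3.061×10^-6 K/W
R_dense concrete = L/(kA) = 0.16/(1.79×34.9) = 0.002561 K/W
Sum of the known resistances R_other = 0.002564 K/W
Required total resistance R_tot = ΔT/Q_allow = 85/14700 = 0.005782 K/W
R_vermiculite fill = R_tot − R_other = 0.003218 K/W
L = R·k·A = 0.003218×0.078×34.9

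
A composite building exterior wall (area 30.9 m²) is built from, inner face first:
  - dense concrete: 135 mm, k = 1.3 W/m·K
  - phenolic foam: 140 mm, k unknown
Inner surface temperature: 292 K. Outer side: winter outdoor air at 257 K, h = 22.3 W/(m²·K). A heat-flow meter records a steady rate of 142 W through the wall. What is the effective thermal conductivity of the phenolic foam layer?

Model the wall as resistances in series:
R_dense concrete = L/(kA) = 0.135/(1.3×30.9) = 0.003361 K/W
R_outer film = 1/(h_o·A) = 1/(22.3×30.9) = 0.001451 K/W
Sum of known resistances R_other = 0.004812 K/W
Total R = ΔT/Q = 35/142 = 0.2465 K/W
R_phenolic foam = R_total − R_other = 0.2417 K/W
k = L/(R·A) = 0.14/(0.2417×30.9)

k ≈ 0.0187 W/(m·K)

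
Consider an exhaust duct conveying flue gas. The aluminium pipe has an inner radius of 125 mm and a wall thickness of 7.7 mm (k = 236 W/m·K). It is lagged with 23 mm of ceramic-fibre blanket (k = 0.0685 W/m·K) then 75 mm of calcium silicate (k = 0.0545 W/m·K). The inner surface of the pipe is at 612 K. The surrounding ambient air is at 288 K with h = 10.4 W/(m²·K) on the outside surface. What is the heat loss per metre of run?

q′ ≈ 204 W/m

Cylindrical conduction, so R = ln(r₂/r₁)/(2πkL) per layer, in series:
R_aluminium pipe wall = ln(132.7/125)/(2π×236×1) = 4.031×10^-5 K/W
R_ceramic-fibre blanket = ln(155.7/132.7)/(2π×0.0685×1) = 0.3714 K/W
R_calcium silicate = ln(230.7/155.7)/(2π×0.0545×1) = 1.148 K/W
R_outer film = 1/(h_o·2πr_oL) = 1/(10.4×2π×0.2307×1) = 0.06633 K/W
R_total = 1.586 K/W
Q = ΔT/R_total = 324/1.586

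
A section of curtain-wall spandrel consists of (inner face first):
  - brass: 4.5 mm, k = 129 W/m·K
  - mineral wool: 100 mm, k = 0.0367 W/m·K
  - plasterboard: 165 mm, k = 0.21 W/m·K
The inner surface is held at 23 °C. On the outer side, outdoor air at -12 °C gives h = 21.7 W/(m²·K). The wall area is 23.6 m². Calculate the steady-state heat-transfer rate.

Thermal resistances in series:
R_brass = L/(kA) = 0.0045/(129×23.6) = 1.478×10^-6 K/W
R_mineral wool = L/(kA) = 0.1/(0.0367×23.6) = 0.1155 K/W
R_plasterboard = L/(kA) = 0.165/(0.21×23.6) = 0.03329 K/W
R_outer film = 1/(h_o·A) = 1/(21.7×23.6) = 0.001953 K/W
R_total = 0.1507 K/W
Q = ΔT / R_total = 35 / 0.1507

Q ≈ 232 W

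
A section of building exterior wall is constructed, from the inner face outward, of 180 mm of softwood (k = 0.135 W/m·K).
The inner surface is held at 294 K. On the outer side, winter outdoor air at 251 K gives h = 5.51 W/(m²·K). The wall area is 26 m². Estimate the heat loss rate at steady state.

Q ≈ 738 W

Treating each layer as a thermal resistance in series:
R_softwood = L/(kA) = 0.18/(0.135×26) = 0.05128 K/W
R_outer film = 1/(h_o·A) = 1/(5.51×26) = 0.00698 K/W
R_total = 0.05826 K/W
Q = ΔT / R_total = 43 / 0.05826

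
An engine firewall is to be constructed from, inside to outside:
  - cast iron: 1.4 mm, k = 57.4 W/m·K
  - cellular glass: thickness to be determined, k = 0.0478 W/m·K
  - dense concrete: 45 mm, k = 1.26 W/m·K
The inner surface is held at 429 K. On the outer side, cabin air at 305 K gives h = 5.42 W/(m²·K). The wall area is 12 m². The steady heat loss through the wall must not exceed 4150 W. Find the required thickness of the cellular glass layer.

L ≈ 6.61 mm

Treating each layer as a thermal resistance in series:
R_cast iron = L/(kA) = 0.0014/(57.4×12) = 2.033×10^-6 K/W
R_dense concrete = L/(kA) = 0.045/(1.26×12) = 0.002976 K/W
R_outer film = 1/(h_o·A) = 1/(5.42×12) = 0.01538 K/W
Sum of the known resistances R_other = 0.01835 K/W
Required total resistance R_tot = ΔT/Q_allow = 124/4150 = 0.02988 K/W
R_cellular glass = R_tot − R_other = 0.01153 K/W
L = R·k·A = 0.01153×0.0478×12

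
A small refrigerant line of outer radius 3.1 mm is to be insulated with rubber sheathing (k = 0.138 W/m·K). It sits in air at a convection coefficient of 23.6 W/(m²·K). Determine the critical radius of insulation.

r_cr ≈ 5.85 mm

For a cylinder r_cr = k/h = 0.138/23.6
r_cr = 5.85 mm; since the bare radius (3.1 mm) is below r_cr, adding a thin layer of insulation will *increase* heat loss.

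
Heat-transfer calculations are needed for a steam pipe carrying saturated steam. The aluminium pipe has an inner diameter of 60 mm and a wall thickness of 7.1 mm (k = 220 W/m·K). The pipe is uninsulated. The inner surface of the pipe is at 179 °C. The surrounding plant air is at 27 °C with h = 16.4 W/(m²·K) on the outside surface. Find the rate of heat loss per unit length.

q′ ≈ 581 W/m

Cylindrical conduction, so R = ln(r₂/r₁)/(2πkL) per layer, in series:
R_aluminium pipe wall = ln(37.1/30)/(2π×220×1) = 1.537×10^-4 K/W
R_outer film = 1/(h_o·2πr_oL) = 1/(16.4×2π×0.0371×1) = 0.2616 K/W
R_total = 0.2617 K/W
Q = ΔT/R_total = 152/0.2617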